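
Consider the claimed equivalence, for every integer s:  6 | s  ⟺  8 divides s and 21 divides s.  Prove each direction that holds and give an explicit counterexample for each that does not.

(→) This fails: take s = 6. Certainly 6 ∣ 6, but 8 ∤ 6.

(←) Suppose 8 ∣ s and 21 ∣ s. Any common multiple of 8 and 21 is a multiple of their lcm; here gcd(8, 21) = 1, so lcm(8, 21) = 8·21 = 168, so 168 ∣ s. Since 6 ∣ 168, it follows that 6 ∣ s.

Not equivalent: only (⇐) holds.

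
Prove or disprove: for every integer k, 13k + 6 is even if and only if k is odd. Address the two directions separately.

Neither implication holds.

[⇒] This fails: k = 2 gives 13k + 6 = 32, which is even, but 2 is even, not odd.

[⇐] This also fails: k = 5 is odd, but 13k + 6 = 71 is odd, not even.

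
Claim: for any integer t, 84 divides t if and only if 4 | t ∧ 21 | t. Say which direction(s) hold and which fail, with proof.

The biconditional holds.

Converse. Suppose 4 ∣ t and 21 ∣ t. Any common multiple of 4 and 21 is a multiple of their lcm; here gcd(4, 21) = 1, so lcm(4, 21) = 4·21 = 84, so 84 ∣ t.

Forward direction. If 84 ∣ t, write t = 84q. Since 84 = 21·4, t = 4·(21q), so 4 ∣ t; and since 84 = 4·21, t = 21·(4q), so 21 ∣ t.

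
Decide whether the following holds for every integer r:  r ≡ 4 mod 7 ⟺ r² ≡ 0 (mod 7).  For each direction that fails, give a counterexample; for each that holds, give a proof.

(⟹) This fails: take r = 4. Then 4 ≡ 4 (mod 7), but 4² = 16 ≡ 2 (mod 7), not 0.

(⟸) This fails: take r = 0. Then 0² = 0 ≡ 0 (mod 7), yet 0 ≡ 0 (mod 7), not 4.

Neither implication holds.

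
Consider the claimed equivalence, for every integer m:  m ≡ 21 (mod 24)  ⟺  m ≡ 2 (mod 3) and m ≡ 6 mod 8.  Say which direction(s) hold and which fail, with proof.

(→) This fails: m = 21 gives 21 ≡ 21 (mod 24) but 21 ≡ 0 (mod 3), so the conjunction on the right does not hold.

(←) This fails: m = 14 satisfies both congruences on the right (14 ≡ 2 mod 3 and 14 ≡ 6 mod 8) yet 14 ≡ 14 (mod 24), not 21.

(⇒) fails and (⇐) fails.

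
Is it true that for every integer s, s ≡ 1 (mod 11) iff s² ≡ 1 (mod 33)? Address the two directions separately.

Neither implication holds.

[⇒] This fails: take s = 12. Then 12 ≡ 1 (mod 11), but 12² = 144 ≡ 12 (mod 33), not 1.

[⇐] This fails: take s = 10. Then 10² = 100 ≡ 1 (mod 33), yet 10 ≡ 10 (mod 11), not 1.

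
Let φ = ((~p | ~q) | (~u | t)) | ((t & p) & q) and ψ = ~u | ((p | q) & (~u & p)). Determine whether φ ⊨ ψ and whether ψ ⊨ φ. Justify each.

Only the converse holds.

(→) This fails. Under p = F, t = F, u = T, q = F, the left side is true but the right side is false.

(←) Assume the antecedent. If u is true, the antecedent cannot hold. If u is false, the consequent reduces to true regardless of the other variables. Either way the consequent holds.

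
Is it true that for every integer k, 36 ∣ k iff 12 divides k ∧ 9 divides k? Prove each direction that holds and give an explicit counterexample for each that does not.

Both directions hold; the statement is true.

(⟹) If 36 ∣ k, write k = 36q. Since 36 = 3·12, k = 12·(3q), so 12 ∣ k; and since 36 = 4·9, k = 9·(4q), so 9 ∣ k.

(⟸) Suppose 12 ∣ k and 9 ∣ k. Any common multiple of 12 and 9 is a multiple of their lcm; here lcm(12, 9) = 12·9/gcd(12, 9) = 108/3 = 36, so 36 ∣ k.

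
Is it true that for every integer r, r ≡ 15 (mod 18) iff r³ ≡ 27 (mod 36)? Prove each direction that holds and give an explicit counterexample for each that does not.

Neither direction holds.

Forward direction. This fails: take r = 33. Then 33 ≡ 15 (mod 18), but 33³ = 35937 ≡ 9 (mod 36), not 27.

Converse. This fails: take r = 3. Then 3³ = 27 ≡ 27 (mod 36), yet 3 ≡ 3 (mod 18), not 15.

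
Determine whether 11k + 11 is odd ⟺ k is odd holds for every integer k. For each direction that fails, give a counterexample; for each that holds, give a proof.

Neither implication holds.

Forward direction. This fails: k = 2 gives 11k + 11 = 33, which is odd, but 2 is even, not odd.

Converse. This also fails: k = 1 is odd, but 11k + 11 = 22 is even, not odd.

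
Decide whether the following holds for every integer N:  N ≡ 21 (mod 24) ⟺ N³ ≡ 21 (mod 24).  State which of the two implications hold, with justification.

[⇒] Suppose N ≡ 21 (mod 24). Write N = 24j + 21. Then (24j + 21)³ = 13824j³ + 36288j² + 31752j + 9261 = 24(576j³ + 1512j² + 1323j + 385) + 21, so N³ ≡ 21 (mod 24).

[⇐] Conversely, suppose N³ ≡ 21 (mod 24). The only residue r in {0, …, 23} with r³ ≡ 21 (mod 24) is r = 21, so N ≡ 21 (mod 24).

Both directions hold; the statement is true.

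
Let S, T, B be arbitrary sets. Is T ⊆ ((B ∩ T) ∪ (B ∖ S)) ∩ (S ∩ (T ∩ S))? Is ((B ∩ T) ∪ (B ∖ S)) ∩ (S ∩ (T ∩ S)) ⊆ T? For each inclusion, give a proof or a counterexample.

Reverse inclusion. Let x ∈ ((B ∩ T) ∪ (B ∖ S)) ∩ (S ∩ (T ∩ S)). Then x ∈ S ∩ T ∩ B, from which x ∈ T.

Forward inclusion. This inclusion fails. Take S = ∅, T = {1}, B = ∅; then 1 ∈ T but 1 ∉ ((B ∩ T) ∪ (B ∖ S)) ∩ (S ∩ (T ∩ S)).

Only the reverse inclusion holds.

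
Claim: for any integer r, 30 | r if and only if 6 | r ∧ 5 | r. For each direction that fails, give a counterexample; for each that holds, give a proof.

The biconditional holds.

[⇒] If 30 ∣ r, write r = 30q. Since 30 = 5·6, r = 6·(5q), so 6 ∣ r; and since 30 = 6·5, r = 5·(6q), so 5 ∣ r.

[⇐] Suppose 6 ∣ r and 5 ∣ r. Any common multiple of 6 and 5 is a multiple of their lcm; here gcd(6, 5) = 1, so lcm(6, 5) = 6·5 = 30, so 30 ∣ r.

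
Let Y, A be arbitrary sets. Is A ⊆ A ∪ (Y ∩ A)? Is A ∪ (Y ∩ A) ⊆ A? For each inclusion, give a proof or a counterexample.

Reverse inclusion. Let x ∈ A ∪ (Y ∩ A). Then either x ∈ A and x ∉ Y; or x ∈ Y ∩ A. In each case x ∈ A, so A ∪ (Y ∩ A) ⊆ A.

Forward inclusion. Let x ∈ A. Then either x ∈ A and x ∉ Y; or x ∈ Y ∩ A. In each case x ∈ A ∪ (Y ∩ A), so A ⊆ A ∪ (Y ∩ A).

Both inclusions hold; the sets are equal.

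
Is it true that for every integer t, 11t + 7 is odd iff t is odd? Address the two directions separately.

(⇒) This fails: t = 2 gives 11t + 7 = 29, which is odd, but 2 is even, not odd.

(⇐) This also fails: t = 5 is odd, but 11t + 7 = 62 is even, not odd.

Neither implication holds.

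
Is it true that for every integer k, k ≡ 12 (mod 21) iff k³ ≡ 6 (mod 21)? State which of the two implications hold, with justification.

(→) Suppose k ≡ 12 (mod 21). Write k = 21j + 12. Then (21j + 12)³ = 9261j³ + 15876j² + 9072j + 1728 = 21(441j³ + 756j² + 432j + 82) + 6, so k³ ≡ 6 (mod 21).

(←) This fails: take k = 3. Then 3³ = 27 ≡ 6 (mod 21), yet 3 ≡ 3 (mod 21), not 12.

The forward direction holds; the converse fails.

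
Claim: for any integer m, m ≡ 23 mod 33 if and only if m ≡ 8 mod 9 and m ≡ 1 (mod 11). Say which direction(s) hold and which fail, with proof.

(⇒) This fails: m = 56 gives 56 ≡ 23 (mod 33) but 56 ≡ 2 (mod 9), so the conjunction on the right does not hold.

(⇐) Conversely, if m ≡ 8 (mod 9) and m ≡ 1 (mod 11), then by the Chinese remainder theorem m ≡ 89 (mod 99). Since 89 ≡ 23 (mod 33) and 33 ∣ 99, we get m ≡ 23 (mod 33).

Only the converse holds.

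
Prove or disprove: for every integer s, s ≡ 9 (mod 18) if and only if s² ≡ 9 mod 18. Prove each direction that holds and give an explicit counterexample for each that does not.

(⟹) Suppose s ≡ 9 (mod 18). Write s = 18j + 9. Then (18j + 9)² = 324j² + 324j + 81 = 18(18j² + 18j + 4) + 9, so s² ≡ 9 (mod 18).

(⟸) This fails: take s = 3. Then 3² = 9 ≡ 9 (mod 18), yet 3 ≡ 3 (mod 18), not 9.

Not equivalent: only (⇒) holds.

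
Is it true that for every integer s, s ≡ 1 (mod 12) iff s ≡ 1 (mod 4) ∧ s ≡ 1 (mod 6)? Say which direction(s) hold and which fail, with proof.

(⟹) Suppose s ≡ 1 (mod 12); write s = 12j + 1. Since 4 ∣ 12, reducing mod 4 gives s ≡ 1 (mod 4); since 6 ∣ 12, reducing mod 6 gives s ≡ 1 (mod 6).

(⟸) Conversely, if s ≡ 1 (mod 4) and s ≡ 1 (mod 6), then by the Chinese remainder theorem s ≡ 1 (mod 12). This is exactly s ≡ 1 (mod 12).

The biconditional holds.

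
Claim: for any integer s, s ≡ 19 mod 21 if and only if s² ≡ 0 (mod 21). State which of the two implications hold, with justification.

(⇒) fails and (⇐) fails.

Forward direction. This fails: take s = 19. Then 19 ≡ 19 (mod 21), but 19² = 361 ≡ 4 (mod 21), not 0.

Converse. This fails: take s = 0. Then 0² = 0 ≡ 0 (mod 21), yet 0 ≡ 0 (mod 21), not 19.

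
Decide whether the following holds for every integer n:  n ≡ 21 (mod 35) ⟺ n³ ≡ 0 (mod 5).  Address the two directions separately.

(⇒) This fails: take n = 21. Then 21 ≡ 21 (mod 35), but 21³ = 9261 ≡ 1 (mod 5), not 0.

(⇐) This fails: take n = 0. Then 0³ = 0 ≡ 0 (mod 5), yet 0 ≡ 0 (mod 35), not 21.

Neither implication holds.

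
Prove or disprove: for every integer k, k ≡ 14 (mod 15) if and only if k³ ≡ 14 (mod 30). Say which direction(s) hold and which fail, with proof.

(⇒) This fails: take k = 29. Then 29 ≡ 14 (mod 15), but 29³ = 24389 ≡ 29 (mod 30), not 14.

(⇐) Conversely, the residues r modulo 30 with r³ ≡ 14 (mod 30) are exactly {14}, and each is ≡ 14 (mod 15).

Not equivalent: only (⇐) holds.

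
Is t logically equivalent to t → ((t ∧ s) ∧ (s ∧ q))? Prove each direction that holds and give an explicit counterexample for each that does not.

Neither implication holds.

(⇒) This fails. Under q = F, s = F, t = T, the left side is true but the right side is false.

(⇐) This fails. Under q = F, s = F, t = F, the left side is false but the right side is true.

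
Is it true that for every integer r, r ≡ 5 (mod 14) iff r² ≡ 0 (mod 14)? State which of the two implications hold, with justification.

(⇒) This fails: take r = 5. Then 5 ≡ 5 (mod 14), but 5² = 25 ≡ 11 (mod 14), not 0.

(⇐) This fails: take r = 0. Then 0² = 0 ≡ 0 (mod 14), yet 0 ≡ 0 (mod 14), not 5.

Neither implication holds.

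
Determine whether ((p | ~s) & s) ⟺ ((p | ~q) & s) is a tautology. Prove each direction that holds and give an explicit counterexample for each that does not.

[⇐] This fails. Under q = F, s = T, p = F, the left side is false but the right side is true.

[⇒] Assume the antecedent. If q is true, the antecedent forces (q = T, s = T, p = T), and (p | ~q) & s holds there. If q is false, the antecedent forces (q = F, s = T, p = T), and (p | ~q) & s holds there. Either way (p | ~q) & s holds.

The forward direction holds; the converse fails.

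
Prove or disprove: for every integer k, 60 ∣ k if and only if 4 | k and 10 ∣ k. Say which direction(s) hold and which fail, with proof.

(←) This fails: take k = 20. Both 4 ∣ 20 and 10 ∣ 20, yet 20 is not a multiple of 60 (since 20 = 0·60 + 20), so 60 ∤ 20.

(→) If 60 ∣ k, write k = 60q. Since 60 = 15·4, k = 4·(15q), so 4 ∣ k; and since 60 = 6·10, k = 10·(6q), so 10 ∣ k.

Only the forward implication holds.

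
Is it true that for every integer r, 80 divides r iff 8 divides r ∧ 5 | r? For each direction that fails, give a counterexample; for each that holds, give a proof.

The forward direction holds; the converse fails.

(⟸) This fails: take r = 40. Both 8 ∣ 40 and 5 ∣ 40, yet 40 is not a multiple of 80 (since 40 = 0·80 + 40), so 80 ∤ 40.

(⟹) If 80 ∣ r, write r = 80q. Since 80 = 10·8, r = 8·(10q), so 8 ∣ r; and since 80 = 16·5, r = 5·(16q), so 5 ∣ r.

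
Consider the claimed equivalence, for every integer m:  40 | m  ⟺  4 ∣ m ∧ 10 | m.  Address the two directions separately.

Not equivalent: only (⇒) holds.

(→) If 40 ∣ m, write m = 40q. Since 40 = 10·4, m = 4·(10q), so 4 ∣ m; and since 40 = 4·10, m = 10·(4q), so 10 ∣ m.

(←) This fails: take m = 20. Both 4 ∣ 20 and 10 ∣ 20, yet 20 is not a multiple of 40 (since 20 = 0·40 + 20), so 40 ∤ 20.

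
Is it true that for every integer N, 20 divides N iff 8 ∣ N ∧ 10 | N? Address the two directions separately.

Not equivalent: only (⇐) holds.

(→) This fails: take N = 20. Certainly 20 ∣ 20, but 8 ∤ 20.

(←) Suppose 8 ∣ N and 10 ∣ N. Any common multiple of 8 and 10 is a multiple of their lcm; here lcm(8, 10) = 8·10/gcd(8, 10) = 80/2 = 40, so 40 ∣ N. Since 20 ∣ 40, it follows that 20 ∣ N.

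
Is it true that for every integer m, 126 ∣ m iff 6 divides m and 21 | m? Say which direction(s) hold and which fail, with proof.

Not equivalent: only (⇒) holds.

[⇒] If 126 ∣ m, write m = 126q. Since 126 = 21·6, m = 6·(21q), so 6 ∣ m; and since 126 = 6·21, m = 21·(6q), so 21 ∣ m.

[⇐] This fails: take m = 42. Both 6 ∣ 42 and 21 ∣ 42, yet 42 is not a multiple of 126 (since 42 = 0·126 + 42), so 126 ∤ 42.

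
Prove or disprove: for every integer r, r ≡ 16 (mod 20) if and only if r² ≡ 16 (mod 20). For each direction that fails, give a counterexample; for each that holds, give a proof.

(⟸) This fails: take r = 4. Then 4² = 16 ≡ 16 (mod 20), yet 4 ≡ 4 (mod 20), not 16.

(⟹) Suppose r ≡ 16 (mod 20). Write r = 20j + 16. Then (20j + 16)² = 400j² + 640j + 256 = 20(20j² + 32j + 12) + 16, so r² ≡ 16 (mod 20).

Only the forward direction holds.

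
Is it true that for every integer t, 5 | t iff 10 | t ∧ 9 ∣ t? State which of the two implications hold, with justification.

(⇒) This fails: take t = 5. Certainly 5 ∣ 5, but 10 ∤ 5.

(⇐) Suppose 10 ∣ t and 9 ∣ t. Any common multiple of 10 and 9 is a multiple of their lcm; here gcd(10, 9) = 1, so lcm(10, 9) = 10·9 = 90, so 90 ∣ t. Since 5 ∣ 90, it follows that 5 ∣ t.

Not equivalent: only (⇐) holds.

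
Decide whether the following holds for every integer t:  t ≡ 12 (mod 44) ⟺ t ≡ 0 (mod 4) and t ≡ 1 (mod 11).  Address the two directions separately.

Both directions hold.

[⇒] Suppose t ≡ 12 (mod 44); write t = 44j + 12. Since 4 ∣ 44, reducing mod 4 gives t ≡ 12 ≡ 0 (mod 4); since 11 ∣ 44, reducing mod 11 gives t ≡ 12 ≡ 1 (mod 11).

[⇐] Conversely, if t ≡ 0 (mod 4) and t ≡ 1 (mod 11), then by the Chinese remainder theorem t ≡ 12 (mod 44). This is exactly t ≡ 12 (mod 44).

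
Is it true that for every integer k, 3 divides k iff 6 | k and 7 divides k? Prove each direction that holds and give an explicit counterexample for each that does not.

(←) Suppose 6 ∣ k and 7 ∣ k. Any common multiple of 6 and 7 is a multiple of their lcm; here gcd(6, 7) = 1, so lcm(6, 7) = 6·7 = 42, so 42 ∣ k. Since 3 ∣ 42, it follows that 3 ∣ k.

(→) This fails: take k = 3. Certainly 3 ∣ 3, but 6 ∤ 3.

Only the reverse direction holds.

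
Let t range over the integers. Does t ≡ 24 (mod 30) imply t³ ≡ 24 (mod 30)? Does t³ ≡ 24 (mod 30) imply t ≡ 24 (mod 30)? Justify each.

The biconditional holds.

Forward direction. Suppose t ≡ 24 (mod 30). Write t = 30j + 24. Then (30j + 24)³ = 27000j³ + 64800j² + 51840j + 13824 = 30(900j³ + 2160j² + 1728j + 460) + 24, so t³ ≡ 24 (mod 30).

Converse. Suppose t³ ≡ 24 (mod 30). The only residue r in {0, …, 29} with r³ ≡ 24 (mod 30) is r = 24, so t ≡ 24 (mod 30).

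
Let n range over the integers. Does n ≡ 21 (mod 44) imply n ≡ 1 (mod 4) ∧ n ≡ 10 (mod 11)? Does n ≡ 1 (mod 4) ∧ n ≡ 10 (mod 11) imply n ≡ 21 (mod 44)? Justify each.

(⇒) Suppose n ≡ 21 (mod 44); write n = 44j + 21. Since 4 ∣ 44, reducing mod 4 gives n ≡ 21 ≡ 1 (mod 4); since 11 ∣ 44, reducing mod 11 gives n ≡ 21 ≡ 10 (mod 11).

(⇐) Conversely, if n ≡ 1 (mod 4) and n ≡ 10 (mod 11), then by the Chinese remainder theorem n ≡ 21 (mod 44). This is exactly n ≡ 21 (mod 44).

Both directions hold; the statement is true.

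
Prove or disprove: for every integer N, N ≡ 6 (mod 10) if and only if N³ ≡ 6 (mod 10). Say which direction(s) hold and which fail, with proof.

(⇒) Suppose N ≡ 6 (mod 10). Write N = 10j + 6. Then (10j + 6)³ = 1000j³ + 1800j² + 1080j + 216 = 10(100j³ + 180j² + 108j + 21) + 6, so N³ ≡ 6 (mod 10).

(⇐) For the converse, argue contrapositively. If N ≢ 6 (mod 10), then N is congruent to one of 0, 1, 2, 3, 4, 5, 7, 8, 9 modulo 10, and these give N³ ≡ 0, 1, 8, 7, 4, 5, 3, 2, 9 respectively — never 6.

Equivalent; both directions hold.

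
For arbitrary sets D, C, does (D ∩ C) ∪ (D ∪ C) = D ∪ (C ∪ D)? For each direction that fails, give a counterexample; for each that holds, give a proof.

Both inclusions hold; the sets are equal.

(⊇) Let x ∈ D ∪ (C ∪ D). Then either x ∈ D and x ∉ C; or x ∈ C and x ∉ D; or x ∈ D ∩ C. In each case x ∈ (D ∩ C) ∪ (D ∪ C), so D ∪ (C ∪ D) ⊆ (D ∩ C) ∪ (D ∪ C).

(⊆) Let x ∈ (D ∩ C) ∪ (D ∪ C). Then either x ∈ D and x ∉ C; or x ∈ C and x ∉ D; or x ∈ D ∩ C. In each case x ∈ D ∪ (C ∪ D), so (D ∩ C) ∪ (D ∪ C) ⊆ D ∪ (C ∪ D).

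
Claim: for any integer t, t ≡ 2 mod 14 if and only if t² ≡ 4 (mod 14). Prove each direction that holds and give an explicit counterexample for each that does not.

Only the forward implication holds.

(⇒) Suppose t ≡ 2 mod 14. Write t = 14j + 2. Then (14j + 2)² = 196j² + 56j + 4 = 14(14j² + 4j) + 4, so t² ≡ 4 (mod 14).

(⇐) This fails: take t = 12. Then 12² = 144 ≡ 4 (mod 14), yet 12 ≡ 12 (mod 14), not 2.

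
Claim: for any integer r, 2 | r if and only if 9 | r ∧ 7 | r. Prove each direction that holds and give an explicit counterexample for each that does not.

Neither direction holds.

(⟹) This fails: take r = 2. Certainly 2 ∣ 2, but 9 ∤ 2.

(⟸) This fails: take r = 63. Both 9 ∣ 63 and 7 ∣ 63, yet 63 is not a multiple of 2 (since 63 = 31·2 + 1), so 2 ∤ 63.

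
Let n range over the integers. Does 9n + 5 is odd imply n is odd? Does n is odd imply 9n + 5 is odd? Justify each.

(→) This fails: n = 0 gives 9n + 5 = 5, which is odd, but 0 is even, not odd.

(←) This also fails: n = 1 is odd, but 9n + 5 = 14 is even, not odd.

Neither implication holds.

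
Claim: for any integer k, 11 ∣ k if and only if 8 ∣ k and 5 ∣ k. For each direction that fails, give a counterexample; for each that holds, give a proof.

(⇒) This fails: take k = 11. Certainly 11 ∣ 11, but 8 ∤ 11.

(⇐) This fails: take k = 40. Both 8 ∣ 40 and 5 ∣ 40, yet 40 is not a multiple of 11 (since 40 = 3·11 + 7), so 11 ∤ 40.

(⇒) fails and (⇐) fails.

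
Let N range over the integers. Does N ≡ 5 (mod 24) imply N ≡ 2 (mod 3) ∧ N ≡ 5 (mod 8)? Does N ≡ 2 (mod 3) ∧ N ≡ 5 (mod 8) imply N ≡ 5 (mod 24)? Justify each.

[⇒] Suppose N ≡ 5 (mod 24); write N = 24j + 5. Since 3 ∣ 24, reducing mod 3 gives N ≡ 5 ≡ 2 (mod 3); since 8 ∣ 24, reducing mod 8 gives N ≡ 5 (mod 8).

[⇐] Conversely, if N ≡ 2 (mod 3) and N ≡ 5 (mod 8), then by the Chinese remainder theorem N ≡ 5 (mod 24). This is exactly N ≡ 5 (mod 24).

The biconditional holds.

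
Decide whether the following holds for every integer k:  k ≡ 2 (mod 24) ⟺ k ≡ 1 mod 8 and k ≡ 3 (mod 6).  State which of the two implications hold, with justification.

Both directions fail.

(⟹) This fails: k = 2 gives 2 ≡ 2 (mod 24) but 2 ≡ 2 (mod 8), so the conjunction on the right does not hold.

(⟸) This fails: k = 9 satisfies both congruences on the right (9 ≡ 1 mod 8 and 9 ≡ 3 mod 6) yet 9 ≡ 9 (mod 24), not 2.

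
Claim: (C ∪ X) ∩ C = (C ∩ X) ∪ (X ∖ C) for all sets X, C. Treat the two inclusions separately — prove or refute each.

Forward inclusion. This inclusion fails. Take X = ∅, C = {1}; then 1 ∈ (C ∪ X) ∩ C but 1 ∉ (C ∩ X) ∪ (X ∖ C).

Reverse inclusion. This inclusion fails. Take X = {1}, C = ∅; then 1 ∈ (C ∩ X) ∪ (X ∖ C) but 1 ∉ (C ∪ X) ∩ C.

(⊆) fails and (⊇) fails.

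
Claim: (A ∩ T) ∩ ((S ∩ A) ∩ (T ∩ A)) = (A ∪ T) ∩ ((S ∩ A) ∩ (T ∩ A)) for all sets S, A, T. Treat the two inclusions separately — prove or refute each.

Forward inclusion. Let x ∈ (A ∩ T) ∩ ((S ∩ A) ∩ (T ∩ A)). Then x ∈ S ∩ A ∩ T, from which x ∈ (A ∪ T) ∩ ((S ∩ A) ∩ (T ∩ A)).

Reverse inclusion. Let x ∈ (A ∪ T) ∩ ((S ∩ A) ∩ (T ∩ A)). Then x ∈ S ∩ A ∩ T, from which x ∈ (A ∩ T) ∩ ((S ∩ A) ∩ (T ∩ A)).

Both inclusions hold.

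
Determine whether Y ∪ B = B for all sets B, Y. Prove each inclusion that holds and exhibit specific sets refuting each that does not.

(⟹) This inclusion fails. Take B = ∅, Y = {1}; then 1 ∈ Y ∪ B but 1 ∉ B.

(⟸) Let x ∈ B. Then either x ∈ B and x ∉ Y; or x ∈ B ∩ Y. In each case x ∈ Y ∪ B, so B ⊆ Y ∪ B.

The sets are not equal: only the reverse inclusion holds.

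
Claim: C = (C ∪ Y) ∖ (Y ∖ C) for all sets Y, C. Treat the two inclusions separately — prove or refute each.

The two sets are equal.

(⟸) Let x ∈ (C ∪ Y) ∖ (Y ∖ C). Then either x ∈ C and x ∉ Y; or x ∈ Y ∩ C. In each case x ∈ C, so (C ∪ Y) ∖ (Y ∖ C) ⊆ C.

(⟹) Let x ∈ C. Then either x ∈ C and x ∉ Y; or x ∈ Y ∩ C. In each case x ∈ (C ∪ Y) ∖ (Y ∖ C), so C ⊆ (C ∪ Y) ∖ (Y ∖ C).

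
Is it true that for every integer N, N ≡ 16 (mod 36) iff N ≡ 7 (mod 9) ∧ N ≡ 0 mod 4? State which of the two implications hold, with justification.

(→) Suppose N ≡ 16 (mod 36); write N = 36j + 16. Since 9 ∣ 36, reducing mod 9 gives N ≡ 16 ≡ 7 (mod 9); since 4 ∣ 36, reducing mod 4 gives N ≡ 16 ≡ 0 (mod 4).

(←) Conversely, if N ≡ 7 (mod 9) and N ≡ 0 (mod 4), then by the Chinese remainder theorem N ≡ 16 (mod 36). This is exactly N ≡ 16 (mod 36).

Both directions hold.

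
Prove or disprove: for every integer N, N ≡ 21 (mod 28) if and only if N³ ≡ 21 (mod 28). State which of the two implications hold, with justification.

Converse. Suppose N³ ≡ 21 (mod 28). The only residue r in {0, …, 27} with r³ ≡ 21 (mod 28) is r = 21, so N ≡ 21 (mod 28).

Forward direction. Suppose N ≡ 21 (mod 28). Write N = 28j + 21. Then (28j + 21)³ = 21952j³ + 49392j² + 37044j + 9261 = 28(784j³ + 1764j² + 1323j + 330) + 21, so N³ ≡ 21 (mod 28).

Both implications hold.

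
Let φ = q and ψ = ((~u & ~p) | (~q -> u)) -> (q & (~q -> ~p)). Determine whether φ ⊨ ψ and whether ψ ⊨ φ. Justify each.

Not equivalent: only (⇒) holds.

(⇒) Assume the antecedent. If q is true, the consequent reduces to true regardless of the other variables. If q is false, the antecedent cannot hold. Either way the consequent holds.

(⇐) This fails. Under q = F, p = T, u = F, the left side is false but the right side is true.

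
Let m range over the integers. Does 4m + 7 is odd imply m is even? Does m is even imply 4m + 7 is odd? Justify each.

The forward direction fails; the converse holds.

[⇒] This fails: take m = 1. Then 4m + 7 = 11, which is odd, yet m = 1 is odd, not even.

[⇐] Suppose m is even. Since 4 is even, 4m is even for every m, so 4m + 7 has the same parity as 7, which is odd. Hence 4m + 7 is odd.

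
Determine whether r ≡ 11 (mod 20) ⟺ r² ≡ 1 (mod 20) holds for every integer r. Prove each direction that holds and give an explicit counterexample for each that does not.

(⇒) Suppose r ≡ 11 (mod 20). Write r = 20j + 11. Then (20j + 11)² = 400j² + 440j + 121 = 20(20j² + 22j + 6) + 1, so r² ≡ 1 (mod 20).

(⇐) This fails: take r = 1. Then 1² = 1 ≡ 1 (mod 20), yet 1 ≡ 1 (mod 20), not 11.

Only the forward implication holds.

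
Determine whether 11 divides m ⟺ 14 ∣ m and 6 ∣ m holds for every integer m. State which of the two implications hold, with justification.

(→) This fails: take m = 11. Certainly 11 ∣ 11, but 14 ∤ 11.

(←) This fails: take m = 42. Both 14 ∣ 42 and 6 ∣ 42, yet 42 is not a multiple of 11 (since 42 = 3·11 + 9), so 11 ∤ 42.

Both directions fail.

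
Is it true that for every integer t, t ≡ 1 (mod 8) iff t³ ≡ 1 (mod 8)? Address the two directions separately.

(⇐) Suppose t³ ≡ 1 (mod 8). The only residue r in {0, …, 7} with r³ ≡ 1 (mod 8) is r = 1, so t ≡ 1 (mod 8).

(⇒) Suppose t ≡ 1 (mod 8). Write t = 8j + 1. Then (8j + 1)³ = 512j³ + 192j² + 24j + 1 = 8(64j³ + 24j² + 3j) + 1, so t³ ≡ 1 (mod 8).

The biconditional holds.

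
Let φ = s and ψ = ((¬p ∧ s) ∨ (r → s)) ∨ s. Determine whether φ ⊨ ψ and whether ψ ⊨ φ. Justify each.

(⇐) This fails. Under r = F, p = F, s = F, the left side is false but the right side is true.

(⇒) Assume the antecedent. If r is true, the antecedent forces (r = T, p = F, s = T) or (r = T, p = T, s = T), and ((¬p ∧ s) ∨ (r → s)) ∨ s holds there. If r is false, ((¬p ∧ s) ∨ (r → s)) ∨ s reduces to true regardless of the other variables. Either way ((¬p ∧ s) ∨ (r → s)) ∨ s holds.

Not equivalent: only (⇒) holds.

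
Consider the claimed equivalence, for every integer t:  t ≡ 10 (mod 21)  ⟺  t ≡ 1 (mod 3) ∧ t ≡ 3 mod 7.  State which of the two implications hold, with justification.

Forward direction. Suppose t ≡ 10 (mod 21); write t = 21j + 10. Since 3 ∣ 21, reducing mod 3 gives t ≡ 10 ≡ 1 (mod 3); since 7 ∣ 21, reducing mod 7 gives t ≡ 10 ≡ 3 (mod 7).

Converse. If t ≡ 1 (mod 3) and t ≡ 3 (mod 7), then by the Chinese remainder theorem t ≡ 10 (mod 21). This is exactly t ≡ 10 (mod 21).

Both directions hold.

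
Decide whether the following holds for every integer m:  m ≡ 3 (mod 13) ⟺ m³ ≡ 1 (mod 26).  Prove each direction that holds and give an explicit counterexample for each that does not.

(⇒) This fails: take m = 16. Then 16 ≡ 3 (mod 13), but 16³ = 4096 ≡ 14 (mod 26), not 1.

(⇐) This fails: take m = 1. Then 1³ = 1 ≡ 1 (mod 26), yet 1 ≡ 1 (mod 13), not 3.

(⇒) fails and (⇐) fails.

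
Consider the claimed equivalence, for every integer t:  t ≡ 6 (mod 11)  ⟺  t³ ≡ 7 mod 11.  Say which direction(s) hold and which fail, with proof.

Forward direction. Suppose t ≡ 6 (mod 11). Write t = 11j + 6. Then (11j + 6)³ = 1331j³ + 2178j² + 1188j + 216 = 11(121j³ + 198j² + 108j + 19) + 7, so t³ ≡ 7 (mod 11).

Converse. Suppose t³ ≡ 7 (mod 11). The only residue r in {0, …, 10} with r³ ≡ 7 (mod 11) is r = 6, so t ≡ 6 (mod 11).

Both directions hold; the statement is true.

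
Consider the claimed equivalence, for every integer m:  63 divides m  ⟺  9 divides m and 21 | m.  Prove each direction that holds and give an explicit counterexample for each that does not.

Both implications hold.

(→) If 63 ∣ m, write m = 63q. Since 63 = 7·9, m = 9·(7q), so 9 ∣ m; and since 63 = 3·21, m = 21·(3q), so 21 ∣ m.

(←) Suppose 9 ∣ m and 21 ∣ m. Any common multiple of 9 and 21 is a multiple of their lcm; here lcm(9, 21) = 9·21/gcd(9, 21) = 189/3 = 63, so 63 ∣ m.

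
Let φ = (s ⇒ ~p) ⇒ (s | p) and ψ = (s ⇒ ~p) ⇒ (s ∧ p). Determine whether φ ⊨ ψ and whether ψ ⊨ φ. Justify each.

Not equivalent: only (⇐) holds.

(⟹) This fails. Under p = T, s = F, the left side is true but the right side is false.

(⟸) Assume the antecedent. If p is true, (s ⇒ ~p) ⇒ (s | p) reduces to true regardless of the other variables. If p is false, the antecedent cannot hold. Either way (s ⇒ ~p) ⇒ (s | p) holds.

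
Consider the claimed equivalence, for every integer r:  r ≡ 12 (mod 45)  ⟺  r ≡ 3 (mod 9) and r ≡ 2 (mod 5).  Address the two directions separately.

(⟸) If r ≡ 3 (mod 9) and r ≡ 2 (mod 5), then by the Chinese remainder theorem r ≡ 12 (mod 45). This is exactly r ≡ 12 (mod 45).

(⟹) Suppose r ≡ 12 (mod 45); write r = 45j + 12. Since 9 ∣ 45, reducing mod 9 gives r ≡ 12 ≡ 3 (mod 9); since 5 ∣ 45, reducing mod 5 gives r ≡ 12 ≡ 2 (mod 5).

Both implications hold.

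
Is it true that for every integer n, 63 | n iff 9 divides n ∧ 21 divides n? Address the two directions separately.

[⇒] If 63 ∣ n, write n = 63q. Since 63 = 7·9, n = 9·(7q), so 9 ∣ n; and since 63 = 3·21, n = 21·(3q), so 21 ∣ n.

[⇐] Suppose 9 ∣ n and 21 ∣ n. Any common multiple of 9 and 21 is a multiple of their lcm; here lcm(9, 21) = 9·21/gcd(9, 21) = 189/3 = 63, so 63 ∣ n.

Both directions hold.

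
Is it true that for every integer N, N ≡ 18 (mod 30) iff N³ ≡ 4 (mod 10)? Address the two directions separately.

Forward direction. This fails: take N = 18. Then 18 ≡ 18 (mod 30), but 18³ = 5832 ≡ 2 (mod 10), not 4.

Converse. This fails: take N = 4. Then 4³ = 64 ≡ 4 (mod 10), yet 4 ≡ 4 (mod 30), not 18.

Both directions fail.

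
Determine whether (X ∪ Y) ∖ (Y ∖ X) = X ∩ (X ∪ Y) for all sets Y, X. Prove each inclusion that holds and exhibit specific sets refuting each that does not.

(⊆) Let x ∈ (X ∪ Y) ∖ (Y ∖ X). Then either x ∈ X and x ∉ Y; or x ∈ Y ∩ X. In each case x ∈ X ∩ (X ∪ Y), so (X ∪ Y) ∖ (Y ∖ X) ⊆ X ∩ (X ∪ Y).

(⊇) Let x ∈ X ∩ (X ∪ Y). Then either x ∈ X and x ∉ Y; or x ∈ Y ∩ X. In each case x ∈ (X ∪ Y) ∖ (Y ∖ X), so X ∩ (X ∪ Y) ⊆ (X ∪ Y) ∖ (Y ∖ X).

Both inclusions hold.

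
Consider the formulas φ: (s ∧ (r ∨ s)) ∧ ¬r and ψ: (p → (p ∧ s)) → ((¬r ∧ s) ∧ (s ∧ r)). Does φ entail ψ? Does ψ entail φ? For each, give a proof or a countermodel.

Forward direction. This fails. Under r = F, s = T, p = F, the left side is true but the right side is false.

Converse. This fails. Under r = F, s = F, p = T, the left side is false but the right side is true.

(⇒) fails and (⇐) fails.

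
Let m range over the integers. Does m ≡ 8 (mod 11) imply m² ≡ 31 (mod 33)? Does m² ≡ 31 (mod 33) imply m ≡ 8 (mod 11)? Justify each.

Neither direction holds.

[⇒] This fails: take m = 30. Then 30 ≡ 8 (mod 11), but 30² = 900 ≡ 9 (mod 33), not 31.

[⇐] This fails: take m = 14. Then 14² = 196 ≡ 31 (mod 33), yet 14 ≡ 3 (mod 11), not 8.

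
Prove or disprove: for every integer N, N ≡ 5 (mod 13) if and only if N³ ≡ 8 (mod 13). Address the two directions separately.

Only the forward direction holds.

(⟹) Suppose N ≡ 5 (mod 13). Write N = 13j + 5. Then (13j + 5)³ = 2197j³ + 2535j² + 975j + 125 = 13(169j³ + 195j² + 75j + 9) + 8, so N³ ≡ 8 (mod 13).

(⟸) This fails: take N = 2. Then 2³ = 8 ≡ 8 (mod 13), yet 2 ≡ 2 (mod 13), not 5.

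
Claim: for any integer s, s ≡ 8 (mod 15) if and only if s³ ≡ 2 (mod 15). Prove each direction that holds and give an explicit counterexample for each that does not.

(⟹) Suppose s ≡ 8 (mod 15). Write s = 15j + 8. Then (15j + 8)³ = 3375j³ + 5400j² + 2880j + 512 = 15(225j³ + 360j² + 192j + 34) + 2, so s³ ≡ 2 (mod 15).

(⟸) Conversely, suppose s³ ≡ 2 (mod 15). The only residue r in {0, …, 14} with r³ ≡ 2 (mod 15) is r = 8, so s ≡ 8 (mod 15).

Both directions hold; the statement is true.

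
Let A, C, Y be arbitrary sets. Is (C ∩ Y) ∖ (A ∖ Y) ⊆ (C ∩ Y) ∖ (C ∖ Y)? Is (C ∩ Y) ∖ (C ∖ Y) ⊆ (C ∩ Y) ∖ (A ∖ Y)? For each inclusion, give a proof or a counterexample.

Both inclusions hold.

Forward inclusion. Let x ∈ (C ∩ Y) ∖ (A ∖ Y). Then either x ∈ C ∩ Y and x ∉ A; or x ∈ A ∩ C ∩ Y. In each case x ∈ (C ∩ Y) ∖ (C ∖ Y), so (C ∩ Y) ∖ (A ∖ Y) ⊆ (C ∩ Y) ∖ (C ∖ Y).

Reverse inclusion. Let x ∈ (C ∩ Y) ∖ (C ∖ Y). Then either x ∈ C ∩ Y and x ∉ A; or x ∈ A ∩ C ∩ Y. In each case x ∈ (C ∩ Y) ∖ (A ∖ Y), so (C ∩ Y) ∖ (C ∖ Y) ⊆ (C ∩ Y) ∖ (A ∖ Y).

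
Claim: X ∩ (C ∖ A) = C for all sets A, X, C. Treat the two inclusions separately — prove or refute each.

(⊇) This inclusion fails. Take A = ∅, X = ∅, C = {1}; then 1 ∈ C but 1 ∉ X ∩ (C ∖ A).

(⊆) Let x ∈ X ∩ (C ∖ A). Then x ∈ X ∩ C and x ∉ A, from which x ∈ C.

The sets are not equal: only the forward inclusion holds.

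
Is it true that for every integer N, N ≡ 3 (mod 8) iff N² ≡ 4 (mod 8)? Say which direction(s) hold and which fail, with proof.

Both directions fail.

(⇒) This fails: take N = 3. Then 3 ≡ 3 (mod 8), but 3² = 9 ≡ 1 (mod 8), not 4.

(⇐) This fails: take N = 2. Then 2² = 4 ≡ 4 (mod 8), yet 2 ≡ 2 (mod 8), not 3.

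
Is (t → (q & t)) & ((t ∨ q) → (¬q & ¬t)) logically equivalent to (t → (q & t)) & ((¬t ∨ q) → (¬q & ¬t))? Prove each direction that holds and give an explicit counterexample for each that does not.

(→) Assume the antecedent. If t is true, the antecedent cannot hold. If t is false, the antecedent forces (t = F, q = F), and the consequent holds there. Either way the consequent holds.

(←) Assume the antecedent. If t is true, the antecedent cannot hold. If t is false, the antecedent forces (t = F, q = F), and the consequent holds there. Either way the consequent holds.

The biconditional holds.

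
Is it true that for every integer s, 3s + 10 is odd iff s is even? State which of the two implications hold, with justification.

[⇒] This fails: s = 1 gives 3s + 10 = 13, which is odd, but 1 is odd, not even.

[⇐] This also fails: s = 0 is even, but 3s + 10 = 10 is even, not odd.

Neither implication holds.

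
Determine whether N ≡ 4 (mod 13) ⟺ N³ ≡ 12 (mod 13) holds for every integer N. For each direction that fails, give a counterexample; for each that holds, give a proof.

The forward direction holds; the converse fails.

Forward direction. Suppose N ≡ 4 (mod 13). Write N = 13j + 4. Then (13j + 4)³ = 2197j³ + 2028j² + 624j + 64 = 13(169j³ + 156j² + 48j + 4) + 12, so N³ ≡ 12 (mod 13).

Converse. This fails: take N = 10. Then 10³ = 1000 ≡ 12 (mod 13), yet 10 ≡ 10 (mod 13), not 4.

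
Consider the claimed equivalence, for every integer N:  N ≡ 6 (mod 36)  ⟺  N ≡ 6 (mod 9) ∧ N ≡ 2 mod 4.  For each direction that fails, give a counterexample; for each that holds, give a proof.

(⟹) Suppose N ≡ 6 (mod 36); write N = 36j + 6. Since 9 ∣ 36, reducing mod 9 gives N ≡ 6 (mod 9); since 4 ∣ 36, reducing mod 4 gives N ≡ 6 ≡ 2 (mod 4).

(⟸) Conversely, if N ≡ 6 (mod 9) and N ≡ 2 (mod 4), then by the Chinese remainder theorem N ≡ 6 (mod 36). This is exactly N ≡ 6 (mod 36).

Both directions hold; the statement is true.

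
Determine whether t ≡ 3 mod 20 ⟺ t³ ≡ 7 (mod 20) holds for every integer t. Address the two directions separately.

[⇐] Suppose t³ ≡ 7 (mod 20). The only residue r in {0, …, 19} with r³ ≡ 7 (mod 20) is r = 3, so t ≡ 3 (mod 20).

[⇒] Suppose t ≡ 3 mod 20. Write t = 20j + 3. Then (20j + 3)³ = 8000j³ + 3600j² + 540j + 27 = 20(400j³ + 180j² + 27j + 1) + 7, so t³ ≡ 7 (mod 20).

Equivalent; both directions hold.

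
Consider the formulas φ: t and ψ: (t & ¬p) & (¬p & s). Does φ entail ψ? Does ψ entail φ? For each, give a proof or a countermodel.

(⇒) This fails. Under s = F, p = F, t = T, the left side is true but the right side is false.

(⇐) Assume the antecedent. If s is true, the antecedent forces (s = T, p = F, t = T), and t holds there. If s is false, the antecedent cannot hold. Either way t holds.

The forward direction fails; the converse holds.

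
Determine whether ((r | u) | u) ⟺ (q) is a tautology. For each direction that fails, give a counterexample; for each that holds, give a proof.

Neither direction holds.

Forward direction. This fails. Under u = T, q = F, r = F, the left side is true but the right side is false.

Converse. This fails. Under u = F, q = T, r = F, the left side is false but the right side is true.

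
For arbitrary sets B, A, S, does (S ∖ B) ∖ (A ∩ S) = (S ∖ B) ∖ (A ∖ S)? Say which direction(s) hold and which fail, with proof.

(⊆) holds; (⊇) fails.

Forward inclusion. Let x ∈ (S ∖ B) ∖ (A ∩ S). Then x ∈ S and x ∉ B, A, from which x ∈ (S ∖ B) ∖ (A ∖ S).

Reverse inclusion. This inclusion fails. Take B = ∅, A = {1}, S = {1}; then 1 ∈ (S ∖ B) ∖ (A ∖ S) but 1 ∉ (S ∖ B) ∖ (A ∩ S).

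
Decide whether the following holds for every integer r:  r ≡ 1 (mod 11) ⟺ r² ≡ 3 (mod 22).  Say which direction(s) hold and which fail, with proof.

Both directions fail.

(→) This fails: take r = 1. Then 1 ≡ 1 (mod 11), but 1² = 1 ≡ 1 (mod 22), not 3.

(←) This fails: take r = 5. Then 5² = 25 ≡ 3 (mod 22), yet 5 ≡ 5 (mod 11), not 1.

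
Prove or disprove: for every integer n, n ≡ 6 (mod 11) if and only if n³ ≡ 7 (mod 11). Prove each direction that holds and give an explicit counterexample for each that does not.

[⇐] Suppose n³ ≡ 7 (mod 11). The only residue r in {0, …, 10} with r³ ≡ 7 (mod 11) is r = 6, so n ≡ 6 (mod 11).

[⇒] Suppose n ≡ 6 (mod 11). Write n = 11j + 6. Then (11j + 6)³ = 1331j³ + 2178j² + 1188j + 216 = 11(121j³ + 198j² + 108j + 19) + 7, so n³ ≡ 7 (mod 11).

Both directions hold; the statement is true.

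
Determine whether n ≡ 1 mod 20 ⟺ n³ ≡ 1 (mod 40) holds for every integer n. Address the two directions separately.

Only the converse holds.

(⟹) This fails: take n = 21. Then 21 ≡ 1 (mod 20), but 21³ = 9261 ≡ 21 (mod 40), not 1.

(⟸) Conversely, the residues r modulo 40 with r³ ≡ 1 (mod 40) are exactly {1}, and each is ≡ 1 (mod 20).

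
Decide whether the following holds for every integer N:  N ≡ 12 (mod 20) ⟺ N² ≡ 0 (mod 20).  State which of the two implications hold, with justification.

Neither direction holds.

[⇒] This fails: take N = 12. Then 12 ≡ 12 (mod 20), but 12² = 144 ≡ 4 (mod 20), not 0.

[⇐] This fails: take N = 0. Then 0² = 0 ≡ 0 (mod 20), yet 0 ≡ 0 (mod 20), not 12.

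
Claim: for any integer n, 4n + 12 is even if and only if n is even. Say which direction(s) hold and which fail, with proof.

(⇒) This fails: take n = 5. Then 4n + 12 = 32, which is even, yet n = 5 is odd, not even.

(⇐) Suppose n is even. Since 4 is even, 4n is even for every n, so 4n + 12 has the same parity as 12, which is even. Hence 4n + 12 is even.

Only the reverse direction holds.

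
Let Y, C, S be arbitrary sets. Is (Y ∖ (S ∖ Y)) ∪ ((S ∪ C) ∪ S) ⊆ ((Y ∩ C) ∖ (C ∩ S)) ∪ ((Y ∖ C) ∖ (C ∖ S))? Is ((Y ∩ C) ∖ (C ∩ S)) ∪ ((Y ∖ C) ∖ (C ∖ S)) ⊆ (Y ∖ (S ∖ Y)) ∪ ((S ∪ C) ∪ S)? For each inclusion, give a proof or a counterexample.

The sets are not equal: only the reverse inclusion holds.

(⟹) This inclusion fails. Take Y = ∅, C = {1}, S = ∅; then 1 ∈ (Y ∖ (S ∖ Y)) ∪ ((S ∪ C) ∪ S) but 1 ∉ ((Y ∩ C) ∖ (C ∩ S)) ∪ ((Y ∖ C) ∖ (C ∖ S)).

(⟸) Let x ∈ ((Y ∩ C) ∖ (C ∩ S)) ∪ ((Y ∖ C) ∖ (C ∖ S)). Then either x ∈ Y and x ∉ C, S; or x ∈ Y ∩ C and x ∉ S; or x ∈ Y ∩ S and x ∉ C. In each case x ∈ (Y ∖ (S ∖ Y)) ∪ ((S ∪ C) ∪ S), so ((Y ∩ C) ∖ (C ∩ S)) ∪ ((Y ∖ C) ∖ (C ∖ S)) ⊆ (Y ∖ (S ∖ Y)) ∪ ((S ∪ C) ∪ S).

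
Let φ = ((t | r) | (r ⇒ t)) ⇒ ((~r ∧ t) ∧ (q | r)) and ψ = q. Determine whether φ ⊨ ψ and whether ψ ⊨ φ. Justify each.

(⟹) Assume the antecedent. If t is true, the antecedent forces (t = T, q = T, r = F), and q holds there. If t is false, the antecedent cannot hold. Either way q holds.

(⟸) This fails. Under t = F, q = T, r = F, the left side is false but the right side is true.

The forward direction holds; the converse fails.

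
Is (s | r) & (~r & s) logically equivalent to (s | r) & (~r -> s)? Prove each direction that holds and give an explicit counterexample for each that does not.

[⇒] Assume the antecedent. If s is true, (s | r) & (~r -> s) reduces to true regardless of the other variables. If s is false, the antecedent cannot hold. Either way (s | r) & (~r -> s) holds.

[⇐] This fails. Under s = F, r = T, the left side is false but the right side is true.

Only the forward direction holds.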